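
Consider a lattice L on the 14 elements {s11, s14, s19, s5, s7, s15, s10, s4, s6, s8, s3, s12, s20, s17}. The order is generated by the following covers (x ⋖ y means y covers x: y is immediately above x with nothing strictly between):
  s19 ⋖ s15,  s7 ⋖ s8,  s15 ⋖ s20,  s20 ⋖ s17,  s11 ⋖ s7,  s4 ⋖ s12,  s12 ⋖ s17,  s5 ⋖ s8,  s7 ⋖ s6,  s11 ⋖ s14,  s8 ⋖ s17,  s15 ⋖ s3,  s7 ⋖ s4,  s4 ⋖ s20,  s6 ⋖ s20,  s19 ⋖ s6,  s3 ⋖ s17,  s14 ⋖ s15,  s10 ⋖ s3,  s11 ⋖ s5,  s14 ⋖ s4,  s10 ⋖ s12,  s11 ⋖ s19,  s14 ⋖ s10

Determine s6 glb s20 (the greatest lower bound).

s6

Common lower bounds of {s6, s20}: s11, s19, s6, s7.
The greatest among these is s6.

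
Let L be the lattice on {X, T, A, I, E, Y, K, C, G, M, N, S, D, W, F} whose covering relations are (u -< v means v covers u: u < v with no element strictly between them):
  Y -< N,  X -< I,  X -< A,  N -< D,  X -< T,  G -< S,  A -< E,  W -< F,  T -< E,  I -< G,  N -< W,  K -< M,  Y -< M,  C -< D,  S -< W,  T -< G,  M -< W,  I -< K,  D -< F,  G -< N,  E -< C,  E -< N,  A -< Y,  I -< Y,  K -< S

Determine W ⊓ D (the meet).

N

Common lower bounds of {W, D}: A, E, G, I, N, T, X, Y.
The greatest among these is N.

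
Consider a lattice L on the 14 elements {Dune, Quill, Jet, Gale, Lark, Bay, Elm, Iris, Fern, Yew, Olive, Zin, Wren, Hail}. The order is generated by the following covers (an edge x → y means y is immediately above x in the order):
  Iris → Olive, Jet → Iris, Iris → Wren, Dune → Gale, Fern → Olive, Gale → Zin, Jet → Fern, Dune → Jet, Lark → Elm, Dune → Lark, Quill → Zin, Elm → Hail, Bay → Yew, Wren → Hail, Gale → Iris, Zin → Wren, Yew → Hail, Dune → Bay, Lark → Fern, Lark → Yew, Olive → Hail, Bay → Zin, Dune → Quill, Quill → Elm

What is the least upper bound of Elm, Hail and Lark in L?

Common upper bounds of {Elm, Hail, Lark}: Hail.
The least among these is Hail.

Hail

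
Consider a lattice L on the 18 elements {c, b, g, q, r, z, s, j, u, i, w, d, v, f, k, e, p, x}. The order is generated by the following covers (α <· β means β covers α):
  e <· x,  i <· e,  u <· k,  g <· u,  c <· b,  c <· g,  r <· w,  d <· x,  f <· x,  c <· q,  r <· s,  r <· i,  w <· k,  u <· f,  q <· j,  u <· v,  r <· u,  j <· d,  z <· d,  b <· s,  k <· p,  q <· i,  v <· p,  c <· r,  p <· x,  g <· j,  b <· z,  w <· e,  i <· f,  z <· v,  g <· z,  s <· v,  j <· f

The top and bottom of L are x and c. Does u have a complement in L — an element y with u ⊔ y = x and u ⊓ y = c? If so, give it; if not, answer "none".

none

For every candidate y, either u ∨ y ≠ x or u ∧ y ≠ c; no complement exists.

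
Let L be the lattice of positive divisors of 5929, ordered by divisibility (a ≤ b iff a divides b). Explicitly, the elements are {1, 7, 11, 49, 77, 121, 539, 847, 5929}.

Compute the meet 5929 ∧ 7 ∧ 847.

7

Common lower bounds of {5929, 7, 847}: 1, 7.
The greatest among these is 7.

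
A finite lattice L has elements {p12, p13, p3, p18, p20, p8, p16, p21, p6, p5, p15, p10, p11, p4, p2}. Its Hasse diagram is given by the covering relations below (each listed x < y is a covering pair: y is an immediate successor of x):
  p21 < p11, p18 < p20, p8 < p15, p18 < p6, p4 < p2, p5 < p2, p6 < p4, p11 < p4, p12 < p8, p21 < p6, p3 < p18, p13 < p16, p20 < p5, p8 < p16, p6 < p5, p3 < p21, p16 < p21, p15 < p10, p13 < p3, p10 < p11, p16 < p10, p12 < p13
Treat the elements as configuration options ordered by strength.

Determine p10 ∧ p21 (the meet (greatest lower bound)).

Common lower bounds of {p10, p21}: p12, p13, p16, p8.
The greatest among these is p16.

p16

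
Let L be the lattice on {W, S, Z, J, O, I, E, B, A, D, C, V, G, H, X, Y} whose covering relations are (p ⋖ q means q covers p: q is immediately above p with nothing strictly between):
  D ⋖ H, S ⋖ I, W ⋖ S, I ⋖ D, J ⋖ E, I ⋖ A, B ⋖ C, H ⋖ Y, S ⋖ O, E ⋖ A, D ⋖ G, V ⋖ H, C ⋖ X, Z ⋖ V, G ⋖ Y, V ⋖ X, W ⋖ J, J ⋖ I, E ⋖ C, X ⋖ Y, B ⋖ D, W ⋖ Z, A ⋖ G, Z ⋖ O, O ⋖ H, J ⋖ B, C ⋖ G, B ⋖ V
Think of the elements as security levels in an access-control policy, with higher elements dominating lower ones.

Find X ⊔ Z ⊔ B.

X

Common upper bounds of {X, Z, B}: X, Y.
The least among these is X.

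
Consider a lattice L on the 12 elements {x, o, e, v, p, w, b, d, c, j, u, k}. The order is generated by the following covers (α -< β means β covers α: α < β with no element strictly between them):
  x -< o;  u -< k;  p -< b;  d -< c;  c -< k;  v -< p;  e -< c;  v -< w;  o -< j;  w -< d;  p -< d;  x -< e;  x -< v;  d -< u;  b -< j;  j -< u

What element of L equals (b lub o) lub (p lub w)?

u

b ∨ o = j
p ∨ w = d
j ∨ d = u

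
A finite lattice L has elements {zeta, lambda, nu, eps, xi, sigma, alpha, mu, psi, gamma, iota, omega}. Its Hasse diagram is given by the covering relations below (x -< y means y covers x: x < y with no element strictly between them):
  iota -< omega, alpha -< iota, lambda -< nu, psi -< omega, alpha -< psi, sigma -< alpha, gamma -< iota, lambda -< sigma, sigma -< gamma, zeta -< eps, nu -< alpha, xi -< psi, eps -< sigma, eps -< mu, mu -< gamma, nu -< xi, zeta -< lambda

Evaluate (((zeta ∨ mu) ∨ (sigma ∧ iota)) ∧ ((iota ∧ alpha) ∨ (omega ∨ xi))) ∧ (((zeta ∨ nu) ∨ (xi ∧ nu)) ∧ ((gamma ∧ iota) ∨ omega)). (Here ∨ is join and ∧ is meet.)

lambda

zeta ∨ mu = mu
sigma ∧ iota = sigma
mu ∨ sigma = gamma
iota ∧ alpha = alpha
omega ∨ xi = omega
alpha ∨ omega = omega
gamma ∧ omega = gamma
zeta ∨ nu = nu
xi ∧ nu = nu
nu ∨ nu = nu
gamma ∧ iota = gamma
gamma ∨ omega = omega
nu ∧ omega = nu
gamma ∧ nu = lambda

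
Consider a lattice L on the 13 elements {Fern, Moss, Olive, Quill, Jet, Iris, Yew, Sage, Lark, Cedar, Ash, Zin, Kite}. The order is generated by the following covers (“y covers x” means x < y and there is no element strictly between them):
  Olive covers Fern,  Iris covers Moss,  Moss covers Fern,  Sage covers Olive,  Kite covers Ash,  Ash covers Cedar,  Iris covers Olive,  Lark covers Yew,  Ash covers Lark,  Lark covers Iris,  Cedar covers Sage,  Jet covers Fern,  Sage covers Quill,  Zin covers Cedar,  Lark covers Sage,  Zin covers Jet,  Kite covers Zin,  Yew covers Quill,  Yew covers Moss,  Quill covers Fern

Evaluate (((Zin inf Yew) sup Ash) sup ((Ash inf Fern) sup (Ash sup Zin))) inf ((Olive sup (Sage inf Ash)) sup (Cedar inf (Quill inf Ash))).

Sage

Zin ∧ Yew = Quill
Quill ∨ Ash = Ash
Ash ∧ Fern = Fern
Ash ∨ Zin = Kite
Fern ∨ Kite = Kite
Ash ∨ Kite = Kite
Sage ∧ Ash = Sage
Olive ∨ Sage = Sage
Quill ∧ Ash = Quill
Cedar ∧ Quill = Quill
Sage ∨ Quill = Sage
Kite ∧ Sage = Sage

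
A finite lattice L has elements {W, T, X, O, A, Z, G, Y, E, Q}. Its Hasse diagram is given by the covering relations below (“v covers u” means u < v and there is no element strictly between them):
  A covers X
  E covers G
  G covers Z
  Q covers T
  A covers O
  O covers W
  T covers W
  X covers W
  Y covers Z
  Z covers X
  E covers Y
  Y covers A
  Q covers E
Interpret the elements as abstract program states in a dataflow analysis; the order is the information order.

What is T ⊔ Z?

Common upper bounds of {T, Z}: Q.
The least among these is Q.

Q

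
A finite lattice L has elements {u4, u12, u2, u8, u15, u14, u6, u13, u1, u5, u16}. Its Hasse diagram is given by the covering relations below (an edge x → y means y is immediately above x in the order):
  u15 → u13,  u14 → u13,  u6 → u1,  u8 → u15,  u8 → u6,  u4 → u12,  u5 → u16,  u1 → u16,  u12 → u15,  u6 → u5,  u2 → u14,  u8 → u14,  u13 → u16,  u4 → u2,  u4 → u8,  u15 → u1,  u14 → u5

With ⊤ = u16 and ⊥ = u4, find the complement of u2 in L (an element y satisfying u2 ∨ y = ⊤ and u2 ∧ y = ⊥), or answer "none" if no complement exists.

u1

Need y with u2 ∨ y = u16 and u2 ∧ y = u4.
Checking each element gives: u1.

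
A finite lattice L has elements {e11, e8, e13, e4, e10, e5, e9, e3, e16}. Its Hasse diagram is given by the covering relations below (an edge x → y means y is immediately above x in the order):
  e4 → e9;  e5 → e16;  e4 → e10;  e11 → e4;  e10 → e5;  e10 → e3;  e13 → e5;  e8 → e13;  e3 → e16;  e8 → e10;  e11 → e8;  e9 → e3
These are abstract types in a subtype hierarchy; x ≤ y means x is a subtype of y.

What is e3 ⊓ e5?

e10

Common lower bounds of {e3, e5}: e10, e11, e4, e8.
The greatest among these is e10.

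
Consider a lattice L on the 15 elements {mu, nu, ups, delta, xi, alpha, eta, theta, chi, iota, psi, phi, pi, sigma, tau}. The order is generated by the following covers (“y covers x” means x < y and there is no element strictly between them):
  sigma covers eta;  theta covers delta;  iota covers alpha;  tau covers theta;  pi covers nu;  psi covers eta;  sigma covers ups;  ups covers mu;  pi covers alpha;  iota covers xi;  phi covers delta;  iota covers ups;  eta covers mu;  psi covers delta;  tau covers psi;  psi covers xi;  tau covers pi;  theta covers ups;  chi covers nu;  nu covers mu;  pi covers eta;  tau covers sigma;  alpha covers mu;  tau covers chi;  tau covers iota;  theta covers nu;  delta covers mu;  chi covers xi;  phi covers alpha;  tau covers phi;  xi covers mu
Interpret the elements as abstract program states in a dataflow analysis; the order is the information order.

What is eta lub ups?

sigma

Common upper bounds of {eta, ups}: sigma, tau.
The least among these is sigma.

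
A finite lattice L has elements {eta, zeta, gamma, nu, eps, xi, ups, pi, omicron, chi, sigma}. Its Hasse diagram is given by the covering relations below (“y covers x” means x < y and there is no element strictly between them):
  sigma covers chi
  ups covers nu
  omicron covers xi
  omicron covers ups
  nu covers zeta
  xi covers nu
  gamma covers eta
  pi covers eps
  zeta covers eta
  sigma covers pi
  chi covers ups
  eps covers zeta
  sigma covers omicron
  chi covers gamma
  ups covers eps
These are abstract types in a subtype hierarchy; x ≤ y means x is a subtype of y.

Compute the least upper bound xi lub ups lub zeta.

omicron

Common upper bounds of {xi, ups, zeta}: omicron, sigma.
The least among these is omicron.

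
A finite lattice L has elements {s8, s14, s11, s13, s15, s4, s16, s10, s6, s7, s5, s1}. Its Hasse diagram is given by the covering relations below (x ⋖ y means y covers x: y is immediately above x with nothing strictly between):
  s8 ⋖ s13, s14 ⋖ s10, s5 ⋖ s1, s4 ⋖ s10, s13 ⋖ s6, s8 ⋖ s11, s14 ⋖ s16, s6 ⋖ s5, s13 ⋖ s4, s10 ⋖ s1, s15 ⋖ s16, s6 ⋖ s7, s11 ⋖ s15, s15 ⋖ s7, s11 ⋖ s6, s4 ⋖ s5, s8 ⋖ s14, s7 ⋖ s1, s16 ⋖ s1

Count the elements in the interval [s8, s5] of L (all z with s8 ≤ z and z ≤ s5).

6

The interval [s8, s5] = {s11, s13, s4, s5, s6, s8}, which has 6 elements.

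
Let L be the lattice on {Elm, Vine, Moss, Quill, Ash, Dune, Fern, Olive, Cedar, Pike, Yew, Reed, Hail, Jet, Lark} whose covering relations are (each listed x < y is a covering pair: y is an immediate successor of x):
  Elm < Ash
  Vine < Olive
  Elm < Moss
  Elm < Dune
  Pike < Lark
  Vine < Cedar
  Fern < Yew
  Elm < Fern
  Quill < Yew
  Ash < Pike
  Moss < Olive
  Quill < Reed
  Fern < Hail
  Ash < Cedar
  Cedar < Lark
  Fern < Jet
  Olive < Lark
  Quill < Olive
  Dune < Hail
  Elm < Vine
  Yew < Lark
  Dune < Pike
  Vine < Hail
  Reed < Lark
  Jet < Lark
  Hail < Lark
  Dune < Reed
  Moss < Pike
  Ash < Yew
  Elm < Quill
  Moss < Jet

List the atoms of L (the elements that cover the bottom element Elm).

The atoms are exactly the elements that cover Elm: Ash, Dune, Fern, Moss, Quill, Vine.

Ash, Dune, Fern, Moss, Quill, Vine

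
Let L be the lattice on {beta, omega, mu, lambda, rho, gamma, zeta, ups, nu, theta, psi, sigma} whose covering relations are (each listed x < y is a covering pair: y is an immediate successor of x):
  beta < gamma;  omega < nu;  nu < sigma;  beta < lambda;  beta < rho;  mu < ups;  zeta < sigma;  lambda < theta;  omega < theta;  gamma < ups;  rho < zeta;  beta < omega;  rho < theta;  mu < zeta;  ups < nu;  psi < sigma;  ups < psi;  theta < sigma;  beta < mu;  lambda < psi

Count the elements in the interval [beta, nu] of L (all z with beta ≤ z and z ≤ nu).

The interval [beta, nu] = {beta, gamma, mu, nu, omega, ups}, which has 6 elements.

6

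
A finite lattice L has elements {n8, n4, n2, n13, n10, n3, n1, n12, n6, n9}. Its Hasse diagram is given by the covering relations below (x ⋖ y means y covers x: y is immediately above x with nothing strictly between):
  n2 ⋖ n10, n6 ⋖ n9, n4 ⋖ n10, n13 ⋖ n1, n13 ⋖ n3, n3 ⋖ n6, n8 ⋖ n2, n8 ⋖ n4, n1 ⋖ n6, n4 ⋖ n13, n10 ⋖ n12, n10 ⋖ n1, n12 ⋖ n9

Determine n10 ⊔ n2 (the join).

Common upper bounds of {n10, n2}: n1, n10, n12, n6, n9.
The least among these is n10.

n10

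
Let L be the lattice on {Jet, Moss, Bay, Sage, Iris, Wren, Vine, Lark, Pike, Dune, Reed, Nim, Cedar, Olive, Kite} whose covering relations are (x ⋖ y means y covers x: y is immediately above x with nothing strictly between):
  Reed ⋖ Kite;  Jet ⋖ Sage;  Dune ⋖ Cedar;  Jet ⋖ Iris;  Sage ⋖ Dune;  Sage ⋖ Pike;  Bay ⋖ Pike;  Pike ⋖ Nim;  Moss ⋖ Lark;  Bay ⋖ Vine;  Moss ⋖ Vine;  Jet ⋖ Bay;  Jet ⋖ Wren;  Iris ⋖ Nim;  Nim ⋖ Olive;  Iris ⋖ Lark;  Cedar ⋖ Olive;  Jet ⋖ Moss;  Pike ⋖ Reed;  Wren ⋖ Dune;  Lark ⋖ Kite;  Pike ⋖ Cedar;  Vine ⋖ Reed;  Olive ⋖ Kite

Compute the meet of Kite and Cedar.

Cedar

Common lower bounds of {Kite, Cedar}: Bay, Cedar, Dune, Jet, Pike, Sage, Wren.
The greatest among these is Cedar.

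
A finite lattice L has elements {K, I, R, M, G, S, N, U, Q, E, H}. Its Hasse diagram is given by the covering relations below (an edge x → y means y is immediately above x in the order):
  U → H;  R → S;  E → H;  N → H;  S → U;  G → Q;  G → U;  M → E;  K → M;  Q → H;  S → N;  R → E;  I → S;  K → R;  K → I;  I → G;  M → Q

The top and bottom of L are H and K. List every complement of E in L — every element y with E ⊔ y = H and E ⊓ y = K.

Need y with E ∨ y = H and E ∧ y = K.
Checking each element gives: G, I.

G, I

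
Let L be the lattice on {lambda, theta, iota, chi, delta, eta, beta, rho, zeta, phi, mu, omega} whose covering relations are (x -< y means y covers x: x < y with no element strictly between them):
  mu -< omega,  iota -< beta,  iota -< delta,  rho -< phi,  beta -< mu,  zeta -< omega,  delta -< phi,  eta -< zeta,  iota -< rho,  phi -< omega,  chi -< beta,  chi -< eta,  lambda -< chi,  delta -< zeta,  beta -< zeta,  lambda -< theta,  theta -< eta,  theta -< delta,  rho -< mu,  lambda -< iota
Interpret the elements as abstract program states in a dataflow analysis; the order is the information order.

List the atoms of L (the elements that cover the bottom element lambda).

chi, iota, theta

The atoms are exactly the elements that cover lambda: chi, iota, theta.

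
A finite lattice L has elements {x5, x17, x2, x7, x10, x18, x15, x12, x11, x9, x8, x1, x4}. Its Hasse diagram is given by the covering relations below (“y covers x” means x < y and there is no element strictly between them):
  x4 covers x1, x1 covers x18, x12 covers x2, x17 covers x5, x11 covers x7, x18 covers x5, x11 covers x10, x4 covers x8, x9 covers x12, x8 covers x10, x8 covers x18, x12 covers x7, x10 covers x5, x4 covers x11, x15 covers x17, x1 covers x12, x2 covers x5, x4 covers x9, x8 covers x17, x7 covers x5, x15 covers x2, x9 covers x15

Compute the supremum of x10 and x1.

x4

Common upper bounds of {x10, x1}: x4.
The least among these is x4.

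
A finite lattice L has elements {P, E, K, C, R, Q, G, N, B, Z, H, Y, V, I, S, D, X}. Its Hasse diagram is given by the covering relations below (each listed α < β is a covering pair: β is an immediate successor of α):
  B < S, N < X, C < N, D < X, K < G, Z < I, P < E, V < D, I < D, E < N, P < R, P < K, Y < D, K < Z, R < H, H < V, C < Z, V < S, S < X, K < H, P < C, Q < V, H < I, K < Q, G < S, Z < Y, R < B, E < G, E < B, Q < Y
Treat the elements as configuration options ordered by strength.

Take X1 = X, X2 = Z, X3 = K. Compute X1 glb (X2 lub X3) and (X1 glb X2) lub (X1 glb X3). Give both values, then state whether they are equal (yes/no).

X2 lub X3 = Z, so X1 glb (X2 lub X3) = X glb Z = Z.
X1 glb X2 = Z and X1 glb X3 = K, so (X1 glb X2) lub (X1 glb X3) = Z lub K = Z.
Equal: yes.

Z; Z; yes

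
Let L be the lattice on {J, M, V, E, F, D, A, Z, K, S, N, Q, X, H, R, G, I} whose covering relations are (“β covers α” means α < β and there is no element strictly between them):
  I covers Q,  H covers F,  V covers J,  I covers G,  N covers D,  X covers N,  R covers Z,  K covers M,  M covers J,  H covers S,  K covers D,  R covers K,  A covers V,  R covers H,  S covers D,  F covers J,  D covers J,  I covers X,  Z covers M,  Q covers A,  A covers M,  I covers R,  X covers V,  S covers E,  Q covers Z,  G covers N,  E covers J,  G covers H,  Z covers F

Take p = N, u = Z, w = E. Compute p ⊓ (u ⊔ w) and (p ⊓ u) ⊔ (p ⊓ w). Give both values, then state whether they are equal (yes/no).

D; J; no

u ⊔ w = R, so p ⊓ (u ⊔ w) = N ⊓ R = D.
p ⊓ u = J and p ⊓ w = J, so (p ⊓ u) ⊔ (p ⊓ w) = J ⊔ J = J.
Equal: no.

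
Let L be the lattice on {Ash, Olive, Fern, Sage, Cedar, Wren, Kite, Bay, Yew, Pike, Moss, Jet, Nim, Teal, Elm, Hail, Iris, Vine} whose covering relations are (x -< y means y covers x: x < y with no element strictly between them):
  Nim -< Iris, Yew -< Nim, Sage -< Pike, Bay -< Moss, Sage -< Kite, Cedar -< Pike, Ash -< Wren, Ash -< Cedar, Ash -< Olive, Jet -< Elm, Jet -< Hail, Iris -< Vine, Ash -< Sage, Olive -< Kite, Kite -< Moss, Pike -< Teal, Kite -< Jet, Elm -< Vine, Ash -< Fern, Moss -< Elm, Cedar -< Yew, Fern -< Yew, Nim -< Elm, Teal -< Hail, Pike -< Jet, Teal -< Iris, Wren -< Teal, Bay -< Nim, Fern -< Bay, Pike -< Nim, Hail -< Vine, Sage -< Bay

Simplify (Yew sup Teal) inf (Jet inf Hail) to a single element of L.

Pike

Yew ∨ Teal = Iris
Jet ∧ Hail = Jet
Iris ∧ Jet = Pike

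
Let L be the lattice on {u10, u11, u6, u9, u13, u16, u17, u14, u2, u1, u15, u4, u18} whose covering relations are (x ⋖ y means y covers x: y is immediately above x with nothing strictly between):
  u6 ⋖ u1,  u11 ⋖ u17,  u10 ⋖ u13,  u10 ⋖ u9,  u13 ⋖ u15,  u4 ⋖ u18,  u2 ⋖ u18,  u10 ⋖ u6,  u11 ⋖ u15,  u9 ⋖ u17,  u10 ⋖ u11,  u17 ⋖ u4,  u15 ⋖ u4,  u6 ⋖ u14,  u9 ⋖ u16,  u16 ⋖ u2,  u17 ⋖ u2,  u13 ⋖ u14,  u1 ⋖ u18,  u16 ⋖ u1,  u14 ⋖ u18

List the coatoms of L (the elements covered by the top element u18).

u1, u14, u2, u4

The coatoms are exactly the elements covered by u18: u1, u14, u2, u4.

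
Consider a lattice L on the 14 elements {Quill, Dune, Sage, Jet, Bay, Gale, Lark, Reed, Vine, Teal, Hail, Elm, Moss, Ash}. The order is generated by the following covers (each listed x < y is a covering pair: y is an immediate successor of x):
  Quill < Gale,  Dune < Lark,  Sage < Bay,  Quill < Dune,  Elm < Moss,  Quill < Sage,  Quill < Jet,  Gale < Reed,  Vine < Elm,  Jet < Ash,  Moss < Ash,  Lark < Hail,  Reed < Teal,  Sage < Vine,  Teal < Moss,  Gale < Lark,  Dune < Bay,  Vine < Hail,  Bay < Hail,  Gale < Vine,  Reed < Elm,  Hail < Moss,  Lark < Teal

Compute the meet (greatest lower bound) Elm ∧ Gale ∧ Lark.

Common lower bounds of {Elm, Gale, Lark}: Gale, Quill.
The greatest among these is Gale.

Gale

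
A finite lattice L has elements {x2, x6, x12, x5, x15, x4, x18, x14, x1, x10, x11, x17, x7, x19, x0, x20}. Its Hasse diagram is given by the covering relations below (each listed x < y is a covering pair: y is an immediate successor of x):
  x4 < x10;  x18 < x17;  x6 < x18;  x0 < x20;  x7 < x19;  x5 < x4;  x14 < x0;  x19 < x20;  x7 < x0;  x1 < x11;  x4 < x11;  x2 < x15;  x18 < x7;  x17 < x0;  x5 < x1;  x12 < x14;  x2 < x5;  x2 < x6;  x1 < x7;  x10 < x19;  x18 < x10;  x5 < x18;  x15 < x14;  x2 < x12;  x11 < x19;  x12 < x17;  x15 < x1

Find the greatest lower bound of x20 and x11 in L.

Common lower bounds of {x20, x11}: x1, x11, x15, x2, x4, x5.
The greatest among these is x11.

x11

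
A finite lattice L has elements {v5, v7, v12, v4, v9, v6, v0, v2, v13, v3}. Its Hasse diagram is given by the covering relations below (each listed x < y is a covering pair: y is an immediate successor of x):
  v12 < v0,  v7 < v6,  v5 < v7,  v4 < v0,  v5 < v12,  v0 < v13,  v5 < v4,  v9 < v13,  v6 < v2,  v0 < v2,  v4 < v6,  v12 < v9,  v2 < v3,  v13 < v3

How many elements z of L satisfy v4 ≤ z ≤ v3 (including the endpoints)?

The interval [v4, v3] = {v0, v13, v2, v3, v4, v6}, which has 6 elements.

6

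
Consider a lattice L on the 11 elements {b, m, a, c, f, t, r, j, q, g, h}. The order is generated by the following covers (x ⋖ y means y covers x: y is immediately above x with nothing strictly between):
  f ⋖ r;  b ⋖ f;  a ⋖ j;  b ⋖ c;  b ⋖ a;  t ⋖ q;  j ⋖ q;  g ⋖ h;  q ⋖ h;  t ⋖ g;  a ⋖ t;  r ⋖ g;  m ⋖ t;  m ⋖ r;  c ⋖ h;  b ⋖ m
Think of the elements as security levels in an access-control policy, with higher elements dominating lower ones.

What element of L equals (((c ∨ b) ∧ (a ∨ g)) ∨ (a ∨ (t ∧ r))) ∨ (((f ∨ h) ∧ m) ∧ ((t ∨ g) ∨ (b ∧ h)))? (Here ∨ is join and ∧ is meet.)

c ∨ b = c
a ∨ g = g
c ∧ g = b
t ∧ r = m
a ∨ m = t
b ∨ t = t
f ∨ h = h
h ∧ m = m
t ∨ g = g
b ∧ h = b
g ∨ b = g
m ∧ g = m
t ∨ m = t

t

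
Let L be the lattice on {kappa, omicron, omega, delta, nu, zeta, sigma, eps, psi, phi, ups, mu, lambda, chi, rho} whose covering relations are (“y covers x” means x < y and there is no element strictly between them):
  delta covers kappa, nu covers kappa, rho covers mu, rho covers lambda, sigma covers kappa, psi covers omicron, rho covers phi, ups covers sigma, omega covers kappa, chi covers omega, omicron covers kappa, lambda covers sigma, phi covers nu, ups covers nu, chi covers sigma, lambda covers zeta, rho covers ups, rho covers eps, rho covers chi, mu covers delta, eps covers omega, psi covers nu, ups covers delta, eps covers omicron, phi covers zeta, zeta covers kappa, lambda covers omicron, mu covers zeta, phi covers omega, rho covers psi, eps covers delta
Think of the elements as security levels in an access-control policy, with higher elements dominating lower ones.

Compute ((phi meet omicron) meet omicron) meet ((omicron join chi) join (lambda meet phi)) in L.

kappa

phi ∧ omicron = kappa
kappa ∧ omicron = kappa
omicron ∨ chi = rho
lambda ∧ phi = zeta
rho ∨ zeta = rho
kappa ∧ rho = kappa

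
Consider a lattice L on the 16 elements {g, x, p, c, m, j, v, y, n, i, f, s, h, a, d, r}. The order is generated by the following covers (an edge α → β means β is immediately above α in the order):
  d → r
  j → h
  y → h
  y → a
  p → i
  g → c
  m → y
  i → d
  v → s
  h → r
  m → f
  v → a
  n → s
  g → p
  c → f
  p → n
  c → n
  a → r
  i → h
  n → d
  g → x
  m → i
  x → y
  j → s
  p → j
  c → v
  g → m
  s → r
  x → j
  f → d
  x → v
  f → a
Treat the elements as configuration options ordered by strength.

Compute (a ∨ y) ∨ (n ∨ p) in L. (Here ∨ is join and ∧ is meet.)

a ∨ y = a
n ∨ p = n
a ∨ n = r

r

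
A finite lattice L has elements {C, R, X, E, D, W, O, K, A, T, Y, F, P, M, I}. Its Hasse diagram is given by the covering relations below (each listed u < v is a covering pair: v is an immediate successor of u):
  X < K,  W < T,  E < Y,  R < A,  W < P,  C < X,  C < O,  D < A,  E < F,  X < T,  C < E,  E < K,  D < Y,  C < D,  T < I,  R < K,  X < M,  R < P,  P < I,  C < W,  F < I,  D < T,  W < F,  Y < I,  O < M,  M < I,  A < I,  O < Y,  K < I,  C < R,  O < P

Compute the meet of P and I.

P

Common lower bounds of {P, I}: C, O, P, R, W.
The greatest among these is P.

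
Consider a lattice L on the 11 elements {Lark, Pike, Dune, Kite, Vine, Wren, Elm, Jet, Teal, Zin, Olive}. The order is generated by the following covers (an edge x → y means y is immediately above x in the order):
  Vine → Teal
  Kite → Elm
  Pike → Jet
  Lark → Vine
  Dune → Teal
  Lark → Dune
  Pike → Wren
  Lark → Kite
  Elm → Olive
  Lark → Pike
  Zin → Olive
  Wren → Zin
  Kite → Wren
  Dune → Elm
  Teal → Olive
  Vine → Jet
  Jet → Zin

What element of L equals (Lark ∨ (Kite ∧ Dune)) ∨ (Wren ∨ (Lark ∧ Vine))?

Kite ∧ Dune = Lark
Lark ∨ Lark = Lark
Lark ∧ Vine = Lark
Wren ∨ Lark = Wren
Lark ∨ Wren = Wren

Wren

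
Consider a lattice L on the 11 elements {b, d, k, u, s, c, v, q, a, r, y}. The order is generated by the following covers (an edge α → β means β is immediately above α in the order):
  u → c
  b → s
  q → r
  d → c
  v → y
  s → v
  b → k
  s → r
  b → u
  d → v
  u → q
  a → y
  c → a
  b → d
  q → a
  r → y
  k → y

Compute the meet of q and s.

Common lower bounds of {q, s}: b.
The greatest among these is b.

b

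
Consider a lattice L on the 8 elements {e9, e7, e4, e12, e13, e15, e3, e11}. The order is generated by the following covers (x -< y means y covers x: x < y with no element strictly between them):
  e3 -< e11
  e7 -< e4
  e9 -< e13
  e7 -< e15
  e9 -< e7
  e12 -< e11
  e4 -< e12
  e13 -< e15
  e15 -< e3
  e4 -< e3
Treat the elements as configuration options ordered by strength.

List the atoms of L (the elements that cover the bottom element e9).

The atoms are exactly the elements that cover e9: e13, e7.

e13, e7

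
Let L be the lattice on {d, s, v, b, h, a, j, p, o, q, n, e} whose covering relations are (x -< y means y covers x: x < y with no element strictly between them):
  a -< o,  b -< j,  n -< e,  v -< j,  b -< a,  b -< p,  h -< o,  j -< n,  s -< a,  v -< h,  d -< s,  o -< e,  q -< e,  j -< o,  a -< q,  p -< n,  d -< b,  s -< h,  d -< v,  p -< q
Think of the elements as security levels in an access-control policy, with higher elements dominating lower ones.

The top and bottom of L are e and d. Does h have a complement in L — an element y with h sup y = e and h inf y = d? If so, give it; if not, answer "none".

p

Need y with h ∨ y = e and h ∧ y = d.
Checking each element gives: p.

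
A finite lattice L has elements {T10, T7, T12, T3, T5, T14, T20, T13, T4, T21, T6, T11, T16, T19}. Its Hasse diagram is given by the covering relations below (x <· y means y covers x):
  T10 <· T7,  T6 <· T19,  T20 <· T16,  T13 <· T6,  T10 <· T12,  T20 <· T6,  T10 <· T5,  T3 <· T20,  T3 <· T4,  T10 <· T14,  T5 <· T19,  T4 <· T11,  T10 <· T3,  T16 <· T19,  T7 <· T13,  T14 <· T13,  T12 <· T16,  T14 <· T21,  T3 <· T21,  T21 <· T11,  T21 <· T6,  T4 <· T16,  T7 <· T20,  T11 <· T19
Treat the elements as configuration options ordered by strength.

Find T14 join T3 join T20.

Common upper bounds of {T14, T3, T20}: T19, T6.
The least among these is T6.

T6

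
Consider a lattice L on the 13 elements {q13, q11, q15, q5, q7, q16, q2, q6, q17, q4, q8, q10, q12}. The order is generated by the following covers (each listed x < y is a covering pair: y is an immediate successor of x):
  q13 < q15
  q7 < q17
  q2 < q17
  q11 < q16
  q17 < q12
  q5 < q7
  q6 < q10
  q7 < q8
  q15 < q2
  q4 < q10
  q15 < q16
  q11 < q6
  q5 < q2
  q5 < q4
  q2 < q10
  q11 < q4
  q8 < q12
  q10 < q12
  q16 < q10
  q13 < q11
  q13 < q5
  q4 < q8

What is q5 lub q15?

q2

Common upper bounds of {q5, q15}: q10, q12, q17, q2.
The least among these is q2.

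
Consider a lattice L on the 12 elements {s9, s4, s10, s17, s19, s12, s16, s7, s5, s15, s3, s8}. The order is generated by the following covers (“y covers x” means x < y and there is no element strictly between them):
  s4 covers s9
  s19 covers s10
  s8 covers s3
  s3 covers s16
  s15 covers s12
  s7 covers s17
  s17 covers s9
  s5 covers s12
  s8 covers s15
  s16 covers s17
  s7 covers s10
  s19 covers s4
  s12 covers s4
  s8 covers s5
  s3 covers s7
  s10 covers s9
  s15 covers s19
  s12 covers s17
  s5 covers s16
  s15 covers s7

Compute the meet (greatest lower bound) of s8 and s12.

s12

Common lower bounds of {s8, s12}: s12, s17, s4, s9.
The greatest among these is s12.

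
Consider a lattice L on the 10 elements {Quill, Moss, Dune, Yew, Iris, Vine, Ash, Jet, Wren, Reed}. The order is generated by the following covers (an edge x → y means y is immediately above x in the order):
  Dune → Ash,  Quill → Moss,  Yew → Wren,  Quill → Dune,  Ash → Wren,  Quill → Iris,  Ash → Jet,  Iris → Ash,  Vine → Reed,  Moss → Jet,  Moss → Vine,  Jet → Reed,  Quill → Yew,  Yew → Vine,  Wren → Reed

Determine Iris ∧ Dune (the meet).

Common lower bounds of {Iris, Dune}: Quill.
The greatest among these is Quill.

Quill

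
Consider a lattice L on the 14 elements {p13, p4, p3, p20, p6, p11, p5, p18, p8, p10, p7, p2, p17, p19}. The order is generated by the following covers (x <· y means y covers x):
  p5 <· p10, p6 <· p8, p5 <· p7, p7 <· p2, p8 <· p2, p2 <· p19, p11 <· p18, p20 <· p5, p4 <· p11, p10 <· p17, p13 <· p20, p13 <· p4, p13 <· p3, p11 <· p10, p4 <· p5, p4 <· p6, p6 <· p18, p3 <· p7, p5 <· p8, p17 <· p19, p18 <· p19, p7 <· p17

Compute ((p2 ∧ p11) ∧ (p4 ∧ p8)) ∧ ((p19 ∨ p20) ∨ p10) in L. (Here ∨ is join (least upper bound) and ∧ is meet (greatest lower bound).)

p2 ∧ p11 = p4
p4 ∧ p8 = p4
p4 ∧ p4 = p4
p19 ∨ p20 = p19
p19 ∨ p10 = p19
p4 ∧ p19 = p4

p4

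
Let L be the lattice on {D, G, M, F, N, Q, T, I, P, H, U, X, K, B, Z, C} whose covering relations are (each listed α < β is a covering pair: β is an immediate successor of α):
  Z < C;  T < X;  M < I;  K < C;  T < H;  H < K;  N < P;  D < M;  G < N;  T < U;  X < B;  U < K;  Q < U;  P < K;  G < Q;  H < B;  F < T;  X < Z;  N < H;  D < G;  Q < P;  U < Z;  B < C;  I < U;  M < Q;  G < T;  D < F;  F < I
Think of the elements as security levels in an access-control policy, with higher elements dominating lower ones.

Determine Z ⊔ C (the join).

Common upper bounds of {Z, C}: C.
The least among these is C.

C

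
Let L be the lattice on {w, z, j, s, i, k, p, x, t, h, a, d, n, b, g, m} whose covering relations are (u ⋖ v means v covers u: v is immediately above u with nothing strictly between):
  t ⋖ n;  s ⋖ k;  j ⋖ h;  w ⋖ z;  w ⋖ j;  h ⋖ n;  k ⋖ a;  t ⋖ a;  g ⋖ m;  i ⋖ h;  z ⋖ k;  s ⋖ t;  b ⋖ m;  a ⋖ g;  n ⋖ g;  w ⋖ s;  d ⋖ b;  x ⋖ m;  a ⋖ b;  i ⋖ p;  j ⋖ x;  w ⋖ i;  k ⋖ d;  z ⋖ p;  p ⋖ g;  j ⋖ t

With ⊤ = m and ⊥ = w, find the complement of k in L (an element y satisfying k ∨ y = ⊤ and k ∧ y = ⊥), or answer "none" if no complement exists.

x

Need y with k ∨ y = m and k ∧ y = w.
Checking each element gives: x.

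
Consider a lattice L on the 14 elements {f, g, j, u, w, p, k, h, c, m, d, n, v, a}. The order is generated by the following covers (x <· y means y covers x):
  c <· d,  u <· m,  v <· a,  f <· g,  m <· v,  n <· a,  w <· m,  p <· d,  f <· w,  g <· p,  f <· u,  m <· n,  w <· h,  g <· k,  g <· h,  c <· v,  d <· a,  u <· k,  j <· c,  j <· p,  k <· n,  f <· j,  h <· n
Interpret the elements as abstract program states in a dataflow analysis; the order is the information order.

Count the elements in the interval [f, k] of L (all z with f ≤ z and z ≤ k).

4

The interval [f, k] = {f, g, k, u}, which has 4 elements.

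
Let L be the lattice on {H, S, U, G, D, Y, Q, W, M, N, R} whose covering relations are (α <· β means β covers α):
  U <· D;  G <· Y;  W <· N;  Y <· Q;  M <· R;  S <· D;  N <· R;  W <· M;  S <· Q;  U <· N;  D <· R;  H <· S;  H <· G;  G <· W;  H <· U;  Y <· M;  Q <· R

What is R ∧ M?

M

Common lower bounds of {R, M}: G, H, M, W, Y.
The greatest among these is M.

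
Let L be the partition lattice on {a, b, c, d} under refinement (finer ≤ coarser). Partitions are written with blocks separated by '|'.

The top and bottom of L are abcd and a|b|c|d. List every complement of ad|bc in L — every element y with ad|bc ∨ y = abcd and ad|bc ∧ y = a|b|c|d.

ab|cd, ab|c|d, ac|bd, ac|b|d, a|bd|c, a|b|cd

Need y with ad|bc ∨ y = abcd and ad|bc ∧ y = a|b|c|d.
Checking each element gives: ab|cd, ab|c|d, ac|bd, ac|b|d, a|bd|c, a|b|cd.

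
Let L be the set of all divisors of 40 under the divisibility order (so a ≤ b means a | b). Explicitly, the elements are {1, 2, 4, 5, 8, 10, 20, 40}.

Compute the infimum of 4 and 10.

2

In the divisibility order, the meet is the greatest common divisor: gcd(4, 10) = 2.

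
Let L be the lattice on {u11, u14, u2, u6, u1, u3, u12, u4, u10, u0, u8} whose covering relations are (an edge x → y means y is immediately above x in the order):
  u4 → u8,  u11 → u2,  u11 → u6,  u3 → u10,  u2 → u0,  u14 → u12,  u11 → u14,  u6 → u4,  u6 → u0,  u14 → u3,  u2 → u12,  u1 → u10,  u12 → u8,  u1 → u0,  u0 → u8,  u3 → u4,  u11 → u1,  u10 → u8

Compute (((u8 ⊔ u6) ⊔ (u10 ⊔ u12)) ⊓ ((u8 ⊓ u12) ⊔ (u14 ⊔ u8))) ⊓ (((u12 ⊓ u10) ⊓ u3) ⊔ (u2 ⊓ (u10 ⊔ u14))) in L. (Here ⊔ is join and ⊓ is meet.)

u8 ∨ u6 = u8
u10 ∨ u12 = u8
u8 ∨ u8 = u8
u8 ∧ u12 = u12
u14 ∨ u8 = u8
u12 ∨ u8 = u8
u8 ∧ u8 = u8
u12 ∧ u10 = u14
u14 ∧ u3 = u14
u10 ∨ u14 = u10
u2 ∧ u10 = u11
u14 ∨ u11 = u14
u8 ∧ u14 = u14

u14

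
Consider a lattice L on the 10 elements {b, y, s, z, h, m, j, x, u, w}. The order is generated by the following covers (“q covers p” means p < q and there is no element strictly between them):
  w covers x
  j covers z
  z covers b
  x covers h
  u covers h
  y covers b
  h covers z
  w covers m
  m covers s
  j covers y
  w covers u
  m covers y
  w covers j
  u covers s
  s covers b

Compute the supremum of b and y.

Common upper bounds of {b, y}: j, m, w, y.
The least among these is y.

y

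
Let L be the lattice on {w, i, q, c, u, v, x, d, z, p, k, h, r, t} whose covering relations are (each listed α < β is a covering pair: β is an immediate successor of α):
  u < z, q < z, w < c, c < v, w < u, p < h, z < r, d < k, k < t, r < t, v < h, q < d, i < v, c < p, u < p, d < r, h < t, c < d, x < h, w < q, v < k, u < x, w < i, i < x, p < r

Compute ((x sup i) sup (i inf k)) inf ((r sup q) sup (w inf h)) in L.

x ∨ i = x
i ∧ k = i
x ∨ i = x
r ∨ q = r
w ∧ h = w
r ∨ w = r
x ∧ r = u

u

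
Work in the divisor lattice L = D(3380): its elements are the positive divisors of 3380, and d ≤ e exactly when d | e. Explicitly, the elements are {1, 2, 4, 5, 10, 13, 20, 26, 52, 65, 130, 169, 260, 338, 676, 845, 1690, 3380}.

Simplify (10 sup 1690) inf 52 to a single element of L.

10 ∨ 1690 = 1690
1690 ∧ 52 = 26

26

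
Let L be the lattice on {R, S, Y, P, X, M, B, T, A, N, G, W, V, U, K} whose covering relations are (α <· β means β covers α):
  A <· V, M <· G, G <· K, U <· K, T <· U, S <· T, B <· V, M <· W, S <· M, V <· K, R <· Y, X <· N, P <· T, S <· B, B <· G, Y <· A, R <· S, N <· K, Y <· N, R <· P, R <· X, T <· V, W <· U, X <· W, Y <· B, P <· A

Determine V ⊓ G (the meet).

Common lower bounds of {V, G}: B, R, S, Y.
The greatest among these is B.

B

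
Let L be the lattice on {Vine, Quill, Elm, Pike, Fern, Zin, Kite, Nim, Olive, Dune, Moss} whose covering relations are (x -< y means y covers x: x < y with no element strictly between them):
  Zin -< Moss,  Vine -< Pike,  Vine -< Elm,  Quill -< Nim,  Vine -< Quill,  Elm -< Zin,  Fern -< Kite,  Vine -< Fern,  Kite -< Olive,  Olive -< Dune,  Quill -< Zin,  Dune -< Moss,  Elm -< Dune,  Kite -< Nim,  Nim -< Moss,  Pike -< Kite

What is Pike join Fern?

Common upper bounds of {Pike, Fern}: Dune, Kite, Moss, Nim, Olive.
The least among these is Kite.

Kite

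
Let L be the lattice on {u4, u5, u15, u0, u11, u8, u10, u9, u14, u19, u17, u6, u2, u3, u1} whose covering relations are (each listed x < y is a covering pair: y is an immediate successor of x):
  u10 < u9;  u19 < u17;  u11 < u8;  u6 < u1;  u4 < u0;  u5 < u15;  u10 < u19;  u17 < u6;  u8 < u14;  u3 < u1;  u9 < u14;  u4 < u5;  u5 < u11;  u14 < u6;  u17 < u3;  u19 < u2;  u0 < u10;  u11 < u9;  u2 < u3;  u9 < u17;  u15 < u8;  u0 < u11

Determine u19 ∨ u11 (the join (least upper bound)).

u17

Common upper bounds of {u19, u11}: u1, u17, u3, u6.
The least among these is u17.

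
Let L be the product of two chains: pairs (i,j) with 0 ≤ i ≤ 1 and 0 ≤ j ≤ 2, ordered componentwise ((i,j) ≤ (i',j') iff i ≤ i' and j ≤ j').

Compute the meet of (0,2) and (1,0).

(0,0)

In a product of chains, the meet is componentwise min, giving (0,0).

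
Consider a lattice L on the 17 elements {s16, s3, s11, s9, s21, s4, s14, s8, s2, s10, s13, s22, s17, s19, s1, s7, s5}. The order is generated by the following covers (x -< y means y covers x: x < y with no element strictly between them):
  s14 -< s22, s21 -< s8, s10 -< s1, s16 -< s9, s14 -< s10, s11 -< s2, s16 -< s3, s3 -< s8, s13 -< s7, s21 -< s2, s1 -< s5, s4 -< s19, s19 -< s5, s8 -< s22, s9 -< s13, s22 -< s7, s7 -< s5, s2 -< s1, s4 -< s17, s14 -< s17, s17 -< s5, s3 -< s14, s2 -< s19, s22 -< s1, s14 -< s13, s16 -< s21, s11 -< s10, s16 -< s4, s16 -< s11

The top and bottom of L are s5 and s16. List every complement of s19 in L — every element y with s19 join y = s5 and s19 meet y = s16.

s13, s14, s3, s9

Need y with s19 ∨ y = s5 and s19 ∧ y = s16.
Checking each element gives: s13, s14, s3, s9.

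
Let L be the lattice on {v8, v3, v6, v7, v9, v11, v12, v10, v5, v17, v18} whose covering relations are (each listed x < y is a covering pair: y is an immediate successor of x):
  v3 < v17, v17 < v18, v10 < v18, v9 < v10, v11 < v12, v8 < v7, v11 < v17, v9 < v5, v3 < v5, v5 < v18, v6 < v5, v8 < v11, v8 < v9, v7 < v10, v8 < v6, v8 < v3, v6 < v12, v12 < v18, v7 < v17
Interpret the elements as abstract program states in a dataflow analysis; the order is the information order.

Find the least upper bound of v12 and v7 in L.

Common upper bounds of {v12, v7}: v18.
The least among these is v18.

v18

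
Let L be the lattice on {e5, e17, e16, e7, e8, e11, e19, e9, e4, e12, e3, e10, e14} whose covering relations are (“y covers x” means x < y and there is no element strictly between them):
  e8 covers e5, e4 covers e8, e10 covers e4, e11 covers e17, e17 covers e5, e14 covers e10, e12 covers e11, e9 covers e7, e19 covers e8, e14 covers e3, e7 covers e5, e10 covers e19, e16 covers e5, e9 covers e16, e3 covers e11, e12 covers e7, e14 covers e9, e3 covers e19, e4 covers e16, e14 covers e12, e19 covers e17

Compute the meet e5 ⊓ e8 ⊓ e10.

e5

Common lower bounds of {e5, e8, e10}: e5.
The greatest among these is e5.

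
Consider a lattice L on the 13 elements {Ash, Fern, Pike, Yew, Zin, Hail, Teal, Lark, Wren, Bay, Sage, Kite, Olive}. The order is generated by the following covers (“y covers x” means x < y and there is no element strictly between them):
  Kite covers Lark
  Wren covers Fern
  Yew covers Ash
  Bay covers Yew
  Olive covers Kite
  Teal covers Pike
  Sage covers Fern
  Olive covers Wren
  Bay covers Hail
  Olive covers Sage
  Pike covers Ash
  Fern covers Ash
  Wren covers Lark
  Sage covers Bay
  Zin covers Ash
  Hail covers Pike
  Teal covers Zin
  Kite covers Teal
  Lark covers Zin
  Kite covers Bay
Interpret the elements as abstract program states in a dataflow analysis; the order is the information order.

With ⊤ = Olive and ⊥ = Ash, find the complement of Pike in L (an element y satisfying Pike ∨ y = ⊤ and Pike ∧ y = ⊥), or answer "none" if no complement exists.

Wren

Need y with Pike ∨ y = Olive and Pike ∧ y = Ash.
Checking each element gives: Wren.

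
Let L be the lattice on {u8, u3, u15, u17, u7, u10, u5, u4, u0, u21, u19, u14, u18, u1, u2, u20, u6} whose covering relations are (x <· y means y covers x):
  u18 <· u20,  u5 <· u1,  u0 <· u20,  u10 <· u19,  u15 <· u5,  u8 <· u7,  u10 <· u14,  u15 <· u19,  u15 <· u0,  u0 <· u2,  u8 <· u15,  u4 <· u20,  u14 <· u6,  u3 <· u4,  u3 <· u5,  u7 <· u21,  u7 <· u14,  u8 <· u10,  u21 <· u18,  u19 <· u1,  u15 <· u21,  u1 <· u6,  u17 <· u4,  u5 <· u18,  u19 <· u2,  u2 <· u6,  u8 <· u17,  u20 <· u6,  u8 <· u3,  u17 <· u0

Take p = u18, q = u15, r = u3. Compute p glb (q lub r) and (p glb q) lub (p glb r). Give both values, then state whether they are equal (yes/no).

q lub r = u5, so p glb (q lub r) = u18 glb u5 = u5.
p glb q = u15 and p glb r = u3, so (p glb q) lub (p glb r) = u15 lub u3 = u5.
Equal: yes.

u5; u5; yes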